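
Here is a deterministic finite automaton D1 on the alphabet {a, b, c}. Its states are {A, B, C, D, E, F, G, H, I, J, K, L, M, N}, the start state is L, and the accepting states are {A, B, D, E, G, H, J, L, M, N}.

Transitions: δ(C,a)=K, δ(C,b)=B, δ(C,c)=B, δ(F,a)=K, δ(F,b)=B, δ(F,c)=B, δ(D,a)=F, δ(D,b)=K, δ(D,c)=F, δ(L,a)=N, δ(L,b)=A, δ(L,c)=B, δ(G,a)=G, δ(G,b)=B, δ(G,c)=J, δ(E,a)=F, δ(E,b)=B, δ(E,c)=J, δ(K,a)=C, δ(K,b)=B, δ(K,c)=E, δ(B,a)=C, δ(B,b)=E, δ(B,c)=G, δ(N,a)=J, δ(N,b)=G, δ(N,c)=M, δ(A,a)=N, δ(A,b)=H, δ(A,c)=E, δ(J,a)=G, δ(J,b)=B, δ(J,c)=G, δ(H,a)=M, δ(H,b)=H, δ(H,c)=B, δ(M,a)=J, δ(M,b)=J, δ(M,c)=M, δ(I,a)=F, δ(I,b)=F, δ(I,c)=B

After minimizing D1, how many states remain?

Reachable states from the start: {A,B,C,E,F,G,H,J,K,L,M,N}. Unreachable: {D,I} — drop them.
Initial partition by acceptance: {A,B,E,G,H,J,L,M,N} | {C,F,K}.
Split {A,B,E,G,H,J,L,M,N} by δ(·,a) → {A,G,H,J,L,M,N} and {B,E}.
Split {A,G,H,J,L,M,N} by δ(·,b) → {A,H,L,M,N} and {G,J}.
Refine {A,H,L,M,N} on symbol a: members go to different blocks, giving {A,H,L} and {M,N}.
The partition is now stable with 5 blocks: {A,H,L} | {C,F,K} | {B,E} | {G,J} | {M,N}.

5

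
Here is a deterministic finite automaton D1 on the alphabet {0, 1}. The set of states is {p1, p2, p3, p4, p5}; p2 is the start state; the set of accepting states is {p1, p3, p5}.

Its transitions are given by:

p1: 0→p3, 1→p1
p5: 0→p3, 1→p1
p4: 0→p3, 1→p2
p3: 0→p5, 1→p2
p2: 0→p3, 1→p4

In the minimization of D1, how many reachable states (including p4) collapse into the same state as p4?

2

Every state is reachable, so we keep all 5.
P0 = {p1,p3,p5} | {p2,p4}.
Split {p1,p3,p5} by δ(·,1) → {p1,p5} and {p3}.
Stable partition: {p1,p5} | {p2,p4} | {p3} — 3 equivalence classes.
The equivalence class containing p4 is {p2,p4}, of size 2.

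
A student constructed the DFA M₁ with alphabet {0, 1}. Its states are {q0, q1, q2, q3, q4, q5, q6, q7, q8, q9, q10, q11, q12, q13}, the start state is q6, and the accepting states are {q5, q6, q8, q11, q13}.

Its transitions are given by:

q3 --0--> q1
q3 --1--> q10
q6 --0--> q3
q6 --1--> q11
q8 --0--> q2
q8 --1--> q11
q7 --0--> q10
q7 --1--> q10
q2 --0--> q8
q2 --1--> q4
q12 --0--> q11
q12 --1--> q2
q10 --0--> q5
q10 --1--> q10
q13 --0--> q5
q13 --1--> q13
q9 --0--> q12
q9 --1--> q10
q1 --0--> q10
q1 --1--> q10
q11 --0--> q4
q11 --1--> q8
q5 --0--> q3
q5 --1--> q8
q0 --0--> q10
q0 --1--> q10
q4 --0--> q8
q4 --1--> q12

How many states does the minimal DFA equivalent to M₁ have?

6

Reachable states from the start: {q1,q2,q3,q4,q5,q6,q8,q10,q11,q12}. Unreachable: {q0,q7,q9,q13} — drop them.
Initial partition by acceptance: {q5,q6,q8,q11} | {q1,q2,q3,q4,q10,q12}.
Split {q1,q2,q3,q4,q10,q12} by δ(·,0) → {q2,q4,q10,q12} and {q1,q3}.
On input 0, block {q5,q6,q8,q11} splits into {q5,q6} and {q8,q11}.
Split {q2,q4,q10,q12} by δ(·,0) → {q2,q4,q12} and {q10}.
Refine {q1,q3} on symbol 0: members go to different blocks, giving {q1} and {q3}.
Stable partition: {q5,q6} | {q2,q4,q12} | {q1} | {q8,q11} | {q10} | {q3} — 6 equivalence classes.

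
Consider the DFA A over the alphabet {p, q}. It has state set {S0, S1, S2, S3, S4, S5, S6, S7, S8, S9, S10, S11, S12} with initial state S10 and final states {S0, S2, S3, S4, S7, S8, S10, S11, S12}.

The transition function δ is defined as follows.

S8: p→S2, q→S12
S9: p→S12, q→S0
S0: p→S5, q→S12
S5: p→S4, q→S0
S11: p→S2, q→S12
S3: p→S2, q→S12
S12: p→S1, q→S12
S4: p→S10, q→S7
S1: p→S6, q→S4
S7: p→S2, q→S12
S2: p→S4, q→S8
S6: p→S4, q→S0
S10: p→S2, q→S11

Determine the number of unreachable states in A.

2

No path from S10 leads to S3, S9; the other 11 states are all reachable.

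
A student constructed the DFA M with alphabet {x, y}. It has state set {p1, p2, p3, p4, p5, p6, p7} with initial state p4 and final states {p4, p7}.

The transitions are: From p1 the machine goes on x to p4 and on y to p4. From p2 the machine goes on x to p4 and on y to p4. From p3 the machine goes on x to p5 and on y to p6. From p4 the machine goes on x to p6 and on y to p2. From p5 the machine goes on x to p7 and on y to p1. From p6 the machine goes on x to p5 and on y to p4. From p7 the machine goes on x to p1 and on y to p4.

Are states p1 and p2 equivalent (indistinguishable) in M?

Yes

States {p3} cannot be reached from the start state, so discard them.
Start with accepting vs non-accepting: {p4,p7} | {p1,p2,p5,p6}.
Refine {p4,p7} on symbol y: members go to different blocks, giving {p4} and {p7}.
Split {p1,p2,p5,p6} by δ(·,x) → {p1,p2} and {p5} and {p6}.
The partition is now stable with 5 blocks: {p4} | {p1,p2} | {p7} | {p5} | {p6}.
p1 and p2 lie in the same block of the stable partition, so they are equivalent — no string distinguishes them.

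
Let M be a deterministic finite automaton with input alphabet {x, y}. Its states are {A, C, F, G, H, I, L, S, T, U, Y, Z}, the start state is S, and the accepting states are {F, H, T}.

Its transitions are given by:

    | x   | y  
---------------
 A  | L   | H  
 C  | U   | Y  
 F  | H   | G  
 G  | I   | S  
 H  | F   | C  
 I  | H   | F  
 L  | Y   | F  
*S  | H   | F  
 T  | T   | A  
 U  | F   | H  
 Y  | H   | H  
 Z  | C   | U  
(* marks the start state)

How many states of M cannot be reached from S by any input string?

No path from S leads to A, L, T, Z; the other 8 states are all reachable.

4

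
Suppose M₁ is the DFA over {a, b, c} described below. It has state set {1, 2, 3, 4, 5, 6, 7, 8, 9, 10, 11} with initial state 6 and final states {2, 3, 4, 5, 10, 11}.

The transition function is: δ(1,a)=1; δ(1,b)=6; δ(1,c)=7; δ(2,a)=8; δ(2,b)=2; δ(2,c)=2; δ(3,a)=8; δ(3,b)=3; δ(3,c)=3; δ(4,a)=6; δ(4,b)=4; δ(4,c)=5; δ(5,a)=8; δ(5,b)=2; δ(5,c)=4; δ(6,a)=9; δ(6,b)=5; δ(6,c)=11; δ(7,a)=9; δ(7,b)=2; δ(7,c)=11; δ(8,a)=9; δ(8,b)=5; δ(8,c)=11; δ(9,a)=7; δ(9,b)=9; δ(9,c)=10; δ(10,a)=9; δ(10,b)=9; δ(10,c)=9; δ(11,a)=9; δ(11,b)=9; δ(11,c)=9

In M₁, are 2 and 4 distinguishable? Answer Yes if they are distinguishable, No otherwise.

No

States {1,3} cannot be reached from the start state, so discard them.
Initial partition by acceptance: {2,4,5,10,11} | {6,7,8,9}.
Split {2,4,5,10,11} by δ(·,b) → {2,4,5} and {10,11}.
Refine {6,7,8,9} on symbol b: members go to different blocks, giving {6,7,8} and {9}.
No further refinement is possible. Final partition (4 blocks): {2,4,5} | {6,7,8} | {10,11} | {9}.
2 and 4 lie in the same block of the stable partition, so they are equivalent — no string distinguishes them.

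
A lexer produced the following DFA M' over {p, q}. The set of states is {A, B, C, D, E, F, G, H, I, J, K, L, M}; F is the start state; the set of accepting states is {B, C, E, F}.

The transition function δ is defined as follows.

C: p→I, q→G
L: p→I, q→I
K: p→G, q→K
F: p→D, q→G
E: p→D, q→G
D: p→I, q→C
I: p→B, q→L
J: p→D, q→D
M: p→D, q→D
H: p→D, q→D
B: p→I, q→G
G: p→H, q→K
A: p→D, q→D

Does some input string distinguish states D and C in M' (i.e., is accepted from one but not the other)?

Yes

First remove the unreachable states {A,E,J,M}; 9 states remain.
Initial partition by acceptance: {B,C,F} | {D,G,H,I,K,L}.
Split {D,G,H,I,K,L} by δ(·,p) → {D,G,H,K,L} and {I}.
On input p, block {B,C,F} splits into {B,C} and {F}.
Refine {D,G,H,K,L} on symbol p: members go to different blocks, giving {G,H,K} and {D,L}.
On input p, block {G,H,K} splits into {G,K} and {H}.
Refine {G,K} on symbol p: members go to different blocks, giving {G} and {K}.
Split {D,L} by δ(·,q) → {D} and {L}.
The partition is now stable with 8 blocks: {B,C} | {G} | {I} | {F} | {D} | {H} | {K} | {L}.
D and C end up in different blocks, so they are distinguishable. For instance, the string 'ε' is accepted from only C.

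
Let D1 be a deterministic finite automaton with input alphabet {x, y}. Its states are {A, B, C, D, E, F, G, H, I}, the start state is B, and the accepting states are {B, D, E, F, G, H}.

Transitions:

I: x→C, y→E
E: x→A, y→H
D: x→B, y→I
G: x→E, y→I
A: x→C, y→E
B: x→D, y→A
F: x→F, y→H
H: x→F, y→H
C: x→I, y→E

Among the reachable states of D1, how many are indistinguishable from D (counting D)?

First remove the unreachable states {G}; 8 states remain.
Start with accepting vs non-accepting: {B,D,E,F,H} | {A,C,I}.
On input x, block {B,D,E,F,H} splits into {B,D,F,H} and {E}.
On input y, block {B,D,F,H} splits into {B,D} and {F,H}.
Stable partition: {B,D} | {A,C,I} | {E} | {F,H} — 4 equivalence classes.
State D belongs to the block {B,D}, which has 2 states.

2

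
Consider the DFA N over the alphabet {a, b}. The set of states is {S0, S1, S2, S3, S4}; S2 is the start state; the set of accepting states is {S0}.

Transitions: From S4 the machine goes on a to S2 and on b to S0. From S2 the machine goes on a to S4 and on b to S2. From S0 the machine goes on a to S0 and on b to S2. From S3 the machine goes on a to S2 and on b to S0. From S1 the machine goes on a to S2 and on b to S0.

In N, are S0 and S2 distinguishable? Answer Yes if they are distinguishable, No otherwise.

Yes

Reachable states from the start: {S0,S2,S4}. Unreachable: {S1,S3} — drop them.
Initial partition by acceptance: {S0} | {S2,S4}.
On input b, block {S2,S4} splits into {S2} and {S4}.
The partition is now stable with 3 blocks: {S0} | {S2} | {S4}.
S0 and S2 end up in different blocks, so they are distinguishable. For instance, the string 'ε' is accepted from only S0.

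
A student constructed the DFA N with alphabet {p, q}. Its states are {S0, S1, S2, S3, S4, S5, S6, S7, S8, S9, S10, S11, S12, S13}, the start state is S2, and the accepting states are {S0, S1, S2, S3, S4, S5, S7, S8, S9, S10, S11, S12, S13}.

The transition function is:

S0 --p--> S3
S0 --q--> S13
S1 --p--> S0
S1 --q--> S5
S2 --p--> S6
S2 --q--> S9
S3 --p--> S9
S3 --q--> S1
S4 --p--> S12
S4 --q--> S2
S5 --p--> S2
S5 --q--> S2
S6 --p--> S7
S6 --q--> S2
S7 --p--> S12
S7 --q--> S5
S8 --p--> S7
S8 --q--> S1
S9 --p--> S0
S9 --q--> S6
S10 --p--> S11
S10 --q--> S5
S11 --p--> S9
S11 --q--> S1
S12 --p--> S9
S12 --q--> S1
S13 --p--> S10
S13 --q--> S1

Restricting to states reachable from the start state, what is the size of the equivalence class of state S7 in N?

2

Reachable states from the start: {S0,S1,S2,S3,S5,S6,S7,S9,S10,S11,S12,S13}. Unreachable: {S4,S8} — drop them.
P0 = {S0,S1,S2,S3,S5,S7,S9,S10,S11,S12,S13} | {S6}.
Refine {S0,S1,S2,S3,S5,S7,S9,S10,S11,S12,S13} on symbol p: members go to different blocks, giving {S0,S1,S3,S5,S7,S9,S10,S11,S12,S13} and {S2}.
Split {S0,S1,S3,S5,S7,S9,S10,S11,S12,S13} by δ(·,p) → {S0,S1,S3,S7,S9,S10,S11,S12,S13} and {S5}.
On input q, block {S0,S1,S3,S7,S9,S10,S11,S12,S13} splits into {S0,S3,S11,S12,S13} and {S1,S7,S10} and {S9}.
Split {S0,S3,S11,S12,S13} by δ(·,p) → {S3,S11,S12} and {S0} and {S13}.
Split {S1,S7,S10} by δ(·,p) → {S7,S10} and {S1}.
No further refinement is possible. Final partition (9 blocks): {S3,S11,S12} | {S6} | {S2} | {S5} | {S7,S10} | {S9} | {S0} | {S13} | {S1}.
State S7 belongs to the block {S7,S10}, which has 2 states.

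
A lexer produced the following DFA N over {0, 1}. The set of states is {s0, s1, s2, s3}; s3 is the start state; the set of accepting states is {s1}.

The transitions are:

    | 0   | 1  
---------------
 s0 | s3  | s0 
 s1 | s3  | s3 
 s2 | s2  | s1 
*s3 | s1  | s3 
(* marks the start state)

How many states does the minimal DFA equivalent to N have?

States {s0,s2} cannot be reached from the start state, so discard them.
P0 = {s1} | {s3}.
The partition is now stable with 2 blocks: {s1} | {s3}.

2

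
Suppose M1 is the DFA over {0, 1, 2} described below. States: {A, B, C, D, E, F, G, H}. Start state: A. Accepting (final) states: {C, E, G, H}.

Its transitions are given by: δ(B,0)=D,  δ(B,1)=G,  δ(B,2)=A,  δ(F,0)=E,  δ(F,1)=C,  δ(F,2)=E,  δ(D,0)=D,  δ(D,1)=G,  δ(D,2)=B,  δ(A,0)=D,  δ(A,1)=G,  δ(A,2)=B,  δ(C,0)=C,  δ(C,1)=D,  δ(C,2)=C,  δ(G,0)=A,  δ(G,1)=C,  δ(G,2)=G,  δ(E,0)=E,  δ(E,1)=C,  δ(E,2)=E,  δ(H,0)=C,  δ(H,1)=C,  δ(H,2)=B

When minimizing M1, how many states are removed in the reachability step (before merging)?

Starting at A and following transitions, the reachable set is {A, B, C, D, G}. That leaves E, F, H unreachable — 3 in total.

3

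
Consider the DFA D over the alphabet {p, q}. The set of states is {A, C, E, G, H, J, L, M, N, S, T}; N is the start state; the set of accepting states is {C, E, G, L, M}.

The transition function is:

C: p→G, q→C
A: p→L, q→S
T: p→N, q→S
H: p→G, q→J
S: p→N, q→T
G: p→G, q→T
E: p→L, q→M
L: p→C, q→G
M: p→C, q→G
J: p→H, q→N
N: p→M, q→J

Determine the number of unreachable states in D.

BFS from N reaches {C, G, H, J, M, N, S, T}; the 3 state(s) A, E, L are never visited.

3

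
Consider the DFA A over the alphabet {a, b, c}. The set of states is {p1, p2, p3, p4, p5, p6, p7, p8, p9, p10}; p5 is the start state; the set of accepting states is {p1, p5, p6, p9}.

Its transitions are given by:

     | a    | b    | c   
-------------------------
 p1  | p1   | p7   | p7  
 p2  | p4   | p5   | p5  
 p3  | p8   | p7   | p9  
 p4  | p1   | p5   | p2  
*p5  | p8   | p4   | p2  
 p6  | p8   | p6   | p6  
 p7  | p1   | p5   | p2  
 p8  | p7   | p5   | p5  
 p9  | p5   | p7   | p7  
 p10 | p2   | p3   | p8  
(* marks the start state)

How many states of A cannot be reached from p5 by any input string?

Starting at p5 and following transitions, the reachable set is {p1, p2, p4, p5, p7, p8}. That leaves p3, p6, p9, p10 unreachable — 4 in total.

4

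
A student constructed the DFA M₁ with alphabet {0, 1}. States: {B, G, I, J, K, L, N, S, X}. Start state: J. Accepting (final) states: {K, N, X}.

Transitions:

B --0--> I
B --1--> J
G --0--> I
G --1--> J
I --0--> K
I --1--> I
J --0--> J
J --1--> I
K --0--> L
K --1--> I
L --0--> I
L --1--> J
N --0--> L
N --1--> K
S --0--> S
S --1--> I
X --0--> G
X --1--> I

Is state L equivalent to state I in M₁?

States {B,G,N,S,X} cannot be reached from the start state, so discard them.
Initial partition by acceptance: {K} | {I,J,L}.
On input 0, block {I,J,L} splits into {J,L} and {I}.
Split {J,L} by δ(·,0) → {L} and {J}.
No further refinement is possible. Final partition (4 blocks): {K} | {L} | {I} | {J}.
L and I end up in different blocks, so they are distinguishable. For instance, the string '0' is accepted from only I.

No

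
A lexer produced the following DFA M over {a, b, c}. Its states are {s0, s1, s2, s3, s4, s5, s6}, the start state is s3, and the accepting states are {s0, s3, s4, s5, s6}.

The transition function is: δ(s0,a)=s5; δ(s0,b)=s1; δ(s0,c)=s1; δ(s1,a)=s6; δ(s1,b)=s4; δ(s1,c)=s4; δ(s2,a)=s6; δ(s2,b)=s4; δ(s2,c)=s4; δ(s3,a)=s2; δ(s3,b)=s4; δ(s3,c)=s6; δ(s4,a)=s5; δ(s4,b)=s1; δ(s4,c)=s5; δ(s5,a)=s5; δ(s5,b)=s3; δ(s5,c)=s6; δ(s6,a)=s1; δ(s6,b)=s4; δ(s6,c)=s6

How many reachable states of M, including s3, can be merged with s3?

2

States {s0} cannot be reached from the start state, so discard them.
Start with accepting vs non-accepting: {s3,s4,s5,s6} | {s1,s2}.
Split {s3,s4,s5,s6} by δ(·,a) → {s3,s6} and {s4,s5}.
Refine {s4,s5} on symbol b: members go to different blocks, giving {s4} and {s5}.
Stable partition: {s3,s6} | {s1,s2} | {s4} | {s5} — 4 equivalence classes.
The equivalence class containing s3 is {s3,s6}, of size 2.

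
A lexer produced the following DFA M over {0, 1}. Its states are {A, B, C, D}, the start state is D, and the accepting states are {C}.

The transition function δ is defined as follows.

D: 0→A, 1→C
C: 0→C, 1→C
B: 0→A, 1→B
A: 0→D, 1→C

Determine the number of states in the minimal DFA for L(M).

Reachable states from the start: {A,C,D}. Unreachable: {B} — drop them.
Initial partition by acceptance: {C} | {A,D}.
The partition is now stable with 2 blocks: {C} | {A,D}.

2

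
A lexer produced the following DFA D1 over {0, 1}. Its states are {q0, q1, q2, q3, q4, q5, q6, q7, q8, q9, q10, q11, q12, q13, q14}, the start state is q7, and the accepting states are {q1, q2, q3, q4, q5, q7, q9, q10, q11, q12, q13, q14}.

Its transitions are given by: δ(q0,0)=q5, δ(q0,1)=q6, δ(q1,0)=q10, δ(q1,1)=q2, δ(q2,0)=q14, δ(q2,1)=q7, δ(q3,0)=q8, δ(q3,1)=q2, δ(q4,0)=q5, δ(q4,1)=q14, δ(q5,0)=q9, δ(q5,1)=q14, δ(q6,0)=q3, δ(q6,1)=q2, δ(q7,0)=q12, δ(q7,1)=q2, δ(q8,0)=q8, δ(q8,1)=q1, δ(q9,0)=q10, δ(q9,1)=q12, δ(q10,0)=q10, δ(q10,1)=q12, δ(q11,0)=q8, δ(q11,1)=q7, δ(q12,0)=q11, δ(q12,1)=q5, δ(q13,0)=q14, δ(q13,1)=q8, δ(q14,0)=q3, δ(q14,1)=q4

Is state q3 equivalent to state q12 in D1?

No

Reachable states from the start: {q1,q2,q3,q4,q5,q7,q8,q9,q10,q11,q12,q14}. Unreachable: {q0,q6,q13} — drop them.
Start with accepting vs non-accepting: {q1,q2,q3,q4,q5,q7,q9,q10,q11,q12,q14} | {q8}.
On input 0, block {q1,q2,q3,q4,q5,q7,q9,q10,q11,q12,q14} splits into {q1,q2,q4,q5,q7,q9,q10,q12,q14} and {q3,q11}.
On input 0, block {q1,q2,q4,q5,q7,q9,q10,q12,q14} splits into {q1,q2,q4,q5,q7,q9,q10} and {q12,q14}.
Split {q1,q2,q4,q5,q7,q9,q10} by δ(·,0) → {q1,q4,q5,q9,q10} and {q2,q7}.
Refine {q1,q4,q5,q9,q10} on symbol 1: members go to different blocks, giving {q4,q5,q9,q10} and {q1}.
The partition is now stable with 6 blocks: {q4,q5,q9,q10} | {q8} | {q3,q11} | {q12,q14} | {q2,q7} | {q1}.
q3 and q12 end up in different blocks, so they are distinguishable. For instance, the string '0' is accepted from only q12.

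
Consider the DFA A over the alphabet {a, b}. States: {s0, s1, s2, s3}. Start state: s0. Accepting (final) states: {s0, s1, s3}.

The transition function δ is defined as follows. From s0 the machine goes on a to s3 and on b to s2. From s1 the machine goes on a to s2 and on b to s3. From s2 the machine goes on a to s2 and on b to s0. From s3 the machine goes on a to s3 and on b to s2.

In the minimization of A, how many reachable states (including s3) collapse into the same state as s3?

First remove the unreachable states {s1}; 3 states remain.
Start with accepting vs non-accepting: {s0,s3} | {s2}.
No further refinement is possible. Final partition (2 blocks): {s0,s3} | {s2}.
State s3 belongs to the block {s0,s3}, which has 2 states.

2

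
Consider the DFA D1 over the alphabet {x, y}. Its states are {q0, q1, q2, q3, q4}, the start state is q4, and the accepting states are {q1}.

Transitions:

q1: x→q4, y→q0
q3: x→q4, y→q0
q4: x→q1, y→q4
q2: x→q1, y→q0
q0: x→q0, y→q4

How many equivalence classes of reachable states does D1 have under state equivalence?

3

States {q2,q3} cannot be reached from the start state, so discard them.
P0 = {q1} | {q0,q4}.
On input x, block {q0,q4} splits into {q0} and {q4}.
The partition is now stable with 3 blocks: {q1} | {q0} | {q4}.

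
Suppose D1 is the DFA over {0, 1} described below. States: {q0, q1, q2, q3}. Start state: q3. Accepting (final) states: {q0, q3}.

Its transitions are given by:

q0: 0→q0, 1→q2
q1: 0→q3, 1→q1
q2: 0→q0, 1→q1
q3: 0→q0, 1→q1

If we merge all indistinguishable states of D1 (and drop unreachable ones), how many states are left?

2

Initial partition by acceptance: {q0,q3} | {q1,q2}.
The partition is now stable with 2 blocks: {q0,q3} | {q1,q2}.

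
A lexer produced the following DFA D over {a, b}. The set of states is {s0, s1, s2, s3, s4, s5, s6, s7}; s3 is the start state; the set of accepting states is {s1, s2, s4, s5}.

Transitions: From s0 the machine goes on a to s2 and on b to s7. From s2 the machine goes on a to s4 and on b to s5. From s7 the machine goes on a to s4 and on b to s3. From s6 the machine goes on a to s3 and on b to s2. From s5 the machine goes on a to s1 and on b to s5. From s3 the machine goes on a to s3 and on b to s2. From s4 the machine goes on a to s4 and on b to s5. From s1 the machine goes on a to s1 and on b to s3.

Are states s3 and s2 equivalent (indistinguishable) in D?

First remove the unreachable states {s0,s6,s7}; 5 states remain.
Initial partition by acceptance: {s1,s2,s4,s5} | {s3}.
Split {s1,s2,s4,s5} by δ(·,b) → {s2,s4,s5} and {s1}.
Split {s2,s4,s5} by δ(·,a) → {s2,s4} and {s5}.
Stable partition: {s2,s4} | {s3} | {s1} | {s5} — 4 equivalence classes.
s3 and s2 end up in different blocks, so they are distinguishable. For instance, the string 'ε' is accepted from only s2.

No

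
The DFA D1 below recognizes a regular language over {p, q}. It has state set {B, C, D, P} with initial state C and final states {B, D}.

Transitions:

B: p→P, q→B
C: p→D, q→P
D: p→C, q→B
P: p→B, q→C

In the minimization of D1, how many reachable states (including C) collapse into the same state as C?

2

Start with accepting vs non-accepting: {B,D} | {C,P}.
Stable partition: {B,D} | {C,P} — 2 equivalence classes.
State C belongs to the block {C,P}, which has 2 states.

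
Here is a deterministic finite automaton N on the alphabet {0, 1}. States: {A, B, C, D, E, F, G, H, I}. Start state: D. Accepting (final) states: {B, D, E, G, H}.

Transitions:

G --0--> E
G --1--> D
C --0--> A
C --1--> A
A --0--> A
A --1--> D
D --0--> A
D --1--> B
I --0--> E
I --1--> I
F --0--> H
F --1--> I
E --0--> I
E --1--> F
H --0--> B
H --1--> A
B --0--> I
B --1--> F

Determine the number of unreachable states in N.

Starting at D and following transitions, the reachable set is {A, B, D, E, F, H, I}. That leaves C, G unreachable — 2 in total.

2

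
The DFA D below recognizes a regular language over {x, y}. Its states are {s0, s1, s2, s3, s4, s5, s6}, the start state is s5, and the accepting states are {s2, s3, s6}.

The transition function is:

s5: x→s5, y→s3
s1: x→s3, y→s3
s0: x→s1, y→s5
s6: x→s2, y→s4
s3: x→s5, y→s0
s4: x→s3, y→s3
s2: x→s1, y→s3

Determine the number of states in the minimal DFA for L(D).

First remove the unreachable states {s2,s4,s6}; 4 states remain.
Initial partition by acceptance: {s3} | {s0,s1,s5}.
On input x, block {s0,s1,s5} splits into {s0,s5} and {s1}.
Refine {s0,s5} on symbol x: members go to different blocks, giving {s0} and {s5}.
The partition is now stable with 4 blocks: {s3} | {s0} | {s1} | {s5}.

4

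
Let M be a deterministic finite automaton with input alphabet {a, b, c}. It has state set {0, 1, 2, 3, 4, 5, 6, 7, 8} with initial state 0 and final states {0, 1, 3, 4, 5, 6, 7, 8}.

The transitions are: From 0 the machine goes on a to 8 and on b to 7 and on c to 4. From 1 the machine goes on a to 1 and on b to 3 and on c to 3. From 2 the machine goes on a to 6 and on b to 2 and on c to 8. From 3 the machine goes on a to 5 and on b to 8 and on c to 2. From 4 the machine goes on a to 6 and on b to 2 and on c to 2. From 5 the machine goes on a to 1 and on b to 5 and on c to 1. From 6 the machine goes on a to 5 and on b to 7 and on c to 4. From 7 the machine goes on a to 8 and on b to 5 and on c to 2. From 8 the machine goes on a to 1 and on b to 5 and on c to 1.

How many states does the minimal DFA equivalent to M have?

P0 = {0,1,3,4,5,6,7,8} | {2}.
Refine {0,1,3,4,5,6,7,8} on symbol b: members go to different blocks, giving {0,1,3,5,6,7,8} and {4}.
Refine {0,1,3,5,6,7,8} on symbol c: members go to different blocks, giving {1,5,8} and {0,6} and {3,7}.
Refine {1,5,8} on symbol b: members go to different blocks, giving {5,8} and {1}.
The partition is now stable with 6 blocks: {5,8} | {2} | {4} | {0,6} | {3,7} | {1}.

6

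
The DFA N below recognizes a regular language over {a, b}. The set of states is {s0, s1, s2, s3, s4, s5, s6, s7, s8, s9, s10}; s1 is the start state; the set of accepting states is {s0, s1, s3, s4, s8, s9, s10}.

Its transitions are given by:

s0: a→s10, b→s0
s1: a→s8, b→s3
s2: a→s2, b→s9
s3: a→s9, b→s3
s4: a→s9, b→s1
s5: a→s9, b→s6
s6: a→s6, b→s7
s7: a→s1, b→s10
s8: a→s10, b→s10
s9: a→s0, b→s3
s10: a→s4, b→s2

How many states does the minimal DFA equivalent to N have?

First remove the unreachable states {s5,s6,s7}; 8 states remain.
Start with accepting vs non-accepting: {s0,s1,s3,s4,s8,s9,s10} | {s2}.
Refine {s0,s1,s3,s4,s8,s9,s10} on symbol b: members go to different blocks, giving {s0,s1,s3,s4,s8,s9} and {s10}.
Split {s0,s1,s3,s4,s8,s9} by δ(·,a) → {s1,s3,s4,s9} and {s0,s8}.
On input a, block {s1,s3,s4,s9} splits into {s1,s9} and {s3,s4}.
Split {s0,s8} by δ(·,b) → {s0} and {s8}.
Split {s1,s9} by δ(·,a) → {s1} and {s9}.
Refine {s3,s4} on symbol b: members go to different blocks, giving {s3} and {s4}.
No further refinement is possible. Final partition (8 blocks): {s1} | {s2} | {s10} | {s0} | {s3} | {s8} | {s9} | {s4}.

8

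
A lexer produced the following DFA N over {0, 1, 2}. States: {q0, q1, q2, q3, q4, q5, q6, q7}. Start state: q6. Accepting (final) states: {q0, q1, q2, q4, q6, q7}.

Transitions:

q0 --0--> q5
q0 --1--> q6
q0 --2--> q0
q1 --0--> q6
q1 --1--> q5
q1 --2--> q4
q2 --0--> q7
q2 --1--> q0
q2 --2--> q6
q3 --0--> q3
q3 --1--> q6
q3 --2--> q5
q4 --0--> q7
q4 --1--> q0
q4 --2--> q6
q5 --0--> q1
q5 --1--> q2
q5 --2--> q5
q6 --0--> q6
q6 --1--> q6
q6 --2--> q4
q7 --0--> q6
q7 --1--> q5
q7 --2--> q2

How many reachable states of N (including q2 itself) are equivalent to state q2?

2

States {q3} cannot be reached from the start state, so discard them.
Start with accepting vs non-accepting: {q0,q1,q2,q4,q6,q7} | {q5}.
Split {q0,q1,q2,q4,q6,q7} by δ(·,0) → {q1,q2,q4,q6,q7} and {q0}.
Split {q1,q2,q4,q6,q7} by δ(·,1) → {q1,q7} and {q2,q4} and {q6}.
No further refinement is possible. Final partition (5 blocks): {q1,q7} | {q5} | {q0} | {q2,q4} | {q6}.
State q2 belongs to the block {q2,q4}, which has 2 states.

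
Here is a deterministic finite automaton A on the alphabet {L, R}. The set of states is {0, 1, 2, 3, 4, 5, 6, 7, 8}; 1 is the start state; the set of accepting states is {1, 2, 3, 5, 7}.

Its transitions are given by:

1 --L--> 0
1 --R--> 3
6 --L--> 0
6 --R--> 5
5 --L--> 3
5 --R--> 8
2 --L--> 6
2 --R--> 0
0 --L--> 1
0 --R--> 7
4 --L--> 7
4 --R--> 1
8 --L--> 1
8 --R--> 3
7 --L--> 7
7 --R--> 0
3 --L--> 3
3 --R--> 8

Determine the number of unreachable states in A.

No path from 1 leads to 2, 4, 5, 6; the other 5 states are all reachable.

4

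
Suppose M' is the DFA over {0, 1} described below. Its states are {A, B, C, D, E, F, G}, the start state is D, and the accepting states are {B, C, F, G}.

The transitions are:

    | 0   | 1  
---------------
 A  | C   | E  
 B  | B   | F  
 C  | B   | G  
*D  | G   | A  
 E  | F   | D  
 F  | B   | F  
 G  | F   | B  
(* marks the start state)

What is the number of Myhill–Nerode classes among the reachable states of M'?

P0 = {B,C,F,G} | {A,D,E}.
No further refinement is possible. Final partition (2 blocks): {B,C,F,G} | {A,D,E}.

2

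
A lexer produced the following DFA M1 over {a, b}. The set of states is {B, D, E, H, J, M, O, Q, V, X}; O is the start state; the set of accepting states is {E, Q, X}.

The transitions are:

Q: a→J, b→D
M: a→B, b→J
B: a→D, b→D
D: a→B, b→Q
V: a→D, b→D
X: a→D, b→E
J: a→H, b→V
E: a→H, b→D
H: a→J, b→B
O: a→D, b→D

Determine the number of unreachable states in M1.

3

BFS from O reaches {B, D, H, J, O, Q, V}; the 3 state(s) E, M, X are never visited.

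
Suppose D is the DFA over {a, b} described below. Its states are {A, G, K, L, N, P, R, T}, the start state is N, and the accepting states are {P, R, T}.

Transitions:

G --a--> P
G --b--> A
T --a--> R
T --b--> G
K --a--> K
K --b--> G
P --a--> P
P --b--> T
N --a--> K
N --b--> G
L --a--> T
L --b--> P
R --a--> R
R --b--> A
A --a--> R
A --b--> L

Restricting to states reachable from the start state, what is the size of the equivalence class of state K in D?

Every state is reachable, so we keep all 8.
P0 = {P,R,T} | {A,G,K,L,N}.
Refine {P,R,T} on symbol b: members go to different blocks, giving {R,T} and {P}.
Split {A,G,K,L,N} by δ(·,a) → {K,N} and {A,L} and {G}.
Split {R,T} by δ(·,b) → {T} and {R}.
Refine {A,L} on symbol a: members go to different blocks, giving {A} and {L}.
No further refinement is possible. Final partition (7 blocks): {T} | {K,N} | {P} | {A} | {G} | {R} | {L}.
The equivalence class containing K is {K,N}, of size 2.

2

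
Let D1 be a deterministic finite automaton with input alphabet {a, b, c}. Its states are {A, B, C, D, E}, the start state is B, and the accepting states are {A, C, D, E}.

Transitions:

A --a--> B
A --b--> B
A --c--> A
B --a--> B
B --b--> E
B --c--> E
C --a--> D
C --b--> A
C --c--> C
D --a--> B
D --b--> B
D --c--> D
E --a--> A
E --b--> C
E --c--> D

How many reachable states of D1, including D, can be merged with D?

2

All states are reachable from the start state.
Initial partition by acceptance: {A,C,D,E} | {B}.
On input a, block {A,C,D,E} splits into {A,D} and {C,E}.
Refine {C,E} on symbol b: members go to different blocks, giving {C} and {E}.
The partition is now stable with 4 blocks: {A,D} | {B} | {C} | {E}.
State D belongs to the block {A,D}, which has 2 states.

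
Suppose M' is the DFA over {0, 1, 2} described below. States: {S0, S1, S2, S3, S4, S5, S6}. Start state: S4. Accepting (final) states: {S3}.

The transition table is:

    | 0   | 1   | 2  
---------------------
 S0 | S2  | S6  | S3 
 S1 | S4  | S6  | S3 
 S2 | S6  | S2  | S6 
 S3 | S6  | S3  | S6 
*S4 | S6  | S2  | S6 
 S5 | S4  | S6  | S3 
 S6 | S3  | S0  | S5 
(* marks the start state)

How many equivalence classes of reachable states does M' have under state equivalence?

4

States {S1} cannot be reached from the start state, so discard them.
Initial partition by acceptance: {S3} | {S0,S2,S4,S5,S6}.
Split {S0,S2,S4,S5,S6} by δ(·,0) → {S0,S2,S4,S5} and {S6}.
Refine {S0,S2,S4,S5} on symbol 0: members go to different blocks, giving {S0,S5} and {S2,S4}.
No further refinement is possible. Final partition (4 blocks): {S3} | {S0,S5} | {S6} | {S2,S4}.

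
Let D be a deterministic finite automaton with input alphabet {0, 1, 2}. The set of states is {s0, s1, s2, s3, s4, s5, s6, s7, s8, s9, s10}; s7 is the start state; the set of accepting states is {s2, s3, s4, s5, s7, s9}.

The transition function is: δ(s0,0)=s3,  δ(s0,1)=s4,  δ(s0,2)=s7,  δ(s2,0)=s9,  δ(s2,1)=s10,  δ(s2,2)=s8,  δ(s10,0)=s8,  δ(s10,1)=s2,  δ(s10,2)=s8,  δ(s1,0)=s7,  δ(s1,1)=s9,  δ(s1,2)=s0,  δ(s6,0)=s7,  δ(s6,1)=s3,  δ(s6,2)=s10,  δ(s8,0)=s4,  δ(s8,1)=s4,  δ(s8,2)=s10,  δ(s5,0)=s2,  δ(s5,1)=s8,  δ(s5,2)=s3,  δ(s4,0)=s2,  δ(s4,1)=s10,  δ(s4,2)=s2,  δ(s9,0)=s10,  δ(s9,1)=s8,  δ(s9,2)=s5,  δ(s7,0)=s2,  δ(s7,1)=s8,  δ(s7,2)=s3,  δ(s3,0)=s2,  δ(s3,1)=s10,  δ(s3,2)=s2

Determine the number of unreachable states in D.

No path from s7 leads to s0, s1, s6; the other 8 states are all reachable.

3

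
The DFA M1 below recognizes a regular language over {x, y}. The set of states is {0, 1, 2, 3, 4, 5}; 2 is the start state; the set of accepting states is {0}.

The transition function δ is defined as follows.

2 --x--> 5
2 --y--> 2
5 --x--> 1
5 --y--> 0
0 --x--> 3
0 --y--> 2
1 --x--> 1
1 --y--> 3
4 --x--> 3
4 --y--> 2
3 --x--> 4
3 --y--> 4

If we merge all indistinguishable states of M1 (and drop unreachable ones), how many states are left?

6

Every state is reachable, so we keep all 6.
Start with accepting vs non-accepting: {0} | {1,2,3,4,5}.
Split {1,2,3,4,5} by δ(·,y) → {1,2,3,4} and {5}.
Refine {1,2,3,4} on symbol x: members go to different blocks, giving {1,3,4} and {2}.
On input y, block {1,3,4} splits into {1,3} and {4}.
On input x, block {1,3} splits into {1} and {3}.
Stable partition: {0} | {1} | {5} | {2} | {4} | {3} — 6 equivalence classes.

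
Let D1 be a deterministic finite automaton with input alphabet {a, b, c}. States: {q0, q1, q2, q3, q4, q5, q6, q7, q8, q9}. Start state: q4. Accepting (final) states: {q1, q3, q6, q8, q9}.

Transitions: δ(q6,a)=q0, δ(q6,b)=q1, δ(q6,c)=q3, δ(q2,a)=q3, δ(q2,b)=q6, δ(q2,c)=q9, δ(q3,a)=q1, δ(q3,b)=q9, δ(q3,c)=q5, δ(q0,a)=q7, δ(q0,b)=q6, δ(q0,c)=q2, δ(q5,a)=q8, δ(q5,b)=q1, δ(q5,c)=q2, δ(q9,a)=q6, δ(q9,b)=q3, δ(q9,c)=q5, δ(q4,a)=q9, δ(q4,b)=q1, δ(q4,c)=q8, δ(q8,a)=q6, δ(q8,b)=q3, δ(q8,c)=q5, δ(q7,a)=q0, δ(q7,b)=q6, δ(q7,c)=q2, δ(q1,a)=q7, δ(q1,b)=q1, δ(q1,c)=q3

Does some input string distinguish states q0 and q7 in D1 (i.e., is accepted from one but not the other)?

No

All states are reachable from the start state.
Initial partition by acceptance: {q1,q3,q6,q8,q9} | {q0,q2,q4,q5,q7}.
On input a, block {q1,q3,q6,q8,q9} splits into {q3,q8,q9} and {q1,q6}.
Refine {q0,q2,q4,q5,q7} on symbol a: members go to different blocks, giving {q2,q4,q5} and {q0,q7}.
Refine {q2,q4,q5} on symbol c: members go to different blocks, giving {q2,q4} and {q5}.
The partition is now stable with 5 blocks: {q3,q8,q9} | {q2,q4} | {q1,q6} | {q0,q7} | {q5}.
q0 and q7 lie in the same block of the stable partition, so they are equivalent — no string distinguishes them.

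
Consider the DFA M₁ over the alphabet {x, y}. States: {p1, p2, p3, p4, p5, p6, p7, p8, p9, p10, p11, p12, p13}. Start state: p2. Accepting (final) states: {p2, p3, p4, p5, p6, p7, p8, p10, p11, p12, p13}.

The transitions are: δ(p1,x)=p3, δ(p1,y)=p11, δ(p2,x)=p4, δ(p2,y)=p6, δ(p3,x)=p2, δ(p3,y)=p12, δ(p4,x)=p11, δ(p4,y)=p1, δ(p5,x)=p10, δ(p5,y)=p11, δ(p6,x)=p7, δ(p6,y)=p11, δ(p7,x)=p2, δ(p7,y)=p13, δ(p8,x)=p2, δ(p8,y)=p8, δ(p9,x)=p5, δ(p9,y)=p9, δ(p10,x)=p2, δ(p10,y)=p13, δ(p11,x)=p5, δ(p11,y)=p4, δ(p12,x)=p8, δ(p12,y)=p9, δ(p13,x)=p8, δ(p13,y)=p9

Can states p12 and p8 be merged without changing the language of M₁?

P0 = {p2,p3,p4,p5,p6,p7,p8,p10,p11,p12,p13} | {p1,p9}.
Split {p2,p3,p4,p5,p6,p7,p8,p10,p11,p12,p13} by δ(·,y) → {p2,p3,p5,p6,p7,p8,p10,p11} and {p4,p12,p13}.
On input x, block {p2,p3,p5,p6,p7,p8,p10,p11} splits into {p3,p5,p6,p7,p8,p10,p11} and {p2}.
Refine {p3,p5,p6,p7,p8,p10,p11} on symbol x: members go to different blocks, giving {p3,p7,p8,p10} and {p5,p6,p11}.
On input y, block {p3,p7,p8,p10} splits into {p3,p7,p10} and {p8}.
Refine {p1,p9} on symbol x: members go to different blocks, giving {p1} and {p9}.
Refine {p4,p12,p13} on symbol x: members go to different blocks, giving {p12,p13} and {p4}.
Refine {p5,p6,p11} on symbol x: members go to different blocks, giving {p5,p6} and {p11}.
No further refinement is possible. Final partition (9 blocks): {p3,p7,p10} | {p1} | {p12,p13} | {p2} | {p5,p6} | {p8} | {p9} | {p4} | {p11}.
p12 and p8 end up in different blocks, so they are distinguishable. For instance, the string 'y' is accepted from only p8.

No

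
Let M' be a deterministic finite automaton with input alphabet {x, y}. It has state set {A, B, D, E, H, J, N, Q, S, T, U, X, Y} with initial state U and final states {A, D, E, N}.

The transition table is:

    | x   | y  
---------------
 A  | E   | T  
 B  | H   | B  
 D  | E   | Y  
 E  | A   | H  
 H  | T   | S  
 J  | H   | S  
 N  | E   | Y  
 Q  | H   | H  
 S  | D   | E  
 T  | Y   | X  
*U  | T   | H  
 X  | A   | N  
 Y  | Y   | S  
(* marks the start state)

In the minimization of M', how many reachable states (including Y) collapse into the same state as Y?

First remove the unreachable states {B,J,Q}; 10 states remain.
Initial partition by acceptance: {A,D,E,N} | {H,S,T,U,X,Y}.
Split {H,S,T,U,X,Y} by δ(·,x) → {H,T,U,Y} and {S,X}.
Refine {H,T,U,Y} on symbol y: members go to different blocks, giving {H,T,Y} and {U}.
No further refinement is possible. Final partition (4 blocks): {A,D,E,N} | {H,T,Y} | {S,X} | {U}.
The equivalence class containing Y is {H,T,Y}, of size 3.

3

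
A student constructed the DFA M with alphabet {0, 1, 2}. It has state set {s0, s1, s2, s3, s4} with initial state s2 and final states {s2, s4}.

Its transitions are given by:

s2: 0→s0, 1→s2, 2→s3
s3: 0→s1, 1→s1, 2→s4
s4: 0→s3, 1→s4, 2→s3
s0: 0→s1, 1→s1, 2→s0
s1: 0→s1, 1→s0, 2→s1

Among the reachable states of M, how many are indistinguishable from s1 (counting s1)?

2

Every state is reachable, so we keep all 5.
Initial partition by acceptance: {s2,s4} | {s0,s1,s3}.
Refine {s0,s1,s3} on symbol 2: members go to different blocks, giving {s0,s1} and {s3}.
Refine {s2,s4} on symbol 0: members go to different blocks, giving {s2} and {s4}.
Stable partition: {s2} | {s0,s1} | {s3} | {s4} — 4 equivalence classes.
State s1 belongs to the block {s0,s1}, which has 2 states.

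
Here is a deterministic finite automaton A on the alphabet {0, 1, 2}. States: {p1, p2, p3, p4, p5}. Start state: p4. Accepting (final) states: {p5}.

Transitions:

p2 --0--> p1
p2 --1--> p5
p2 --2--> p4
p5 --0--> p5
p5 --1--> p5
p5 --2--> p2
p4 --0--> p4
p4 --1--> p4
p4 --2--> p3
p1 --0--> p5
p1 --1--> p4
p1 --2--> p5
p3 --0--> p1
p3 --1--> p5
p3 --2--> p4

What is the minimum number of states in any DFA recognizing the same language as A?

4

All states are reachable from the start state.
Initial partition by acceptance: {p5} | {p1,p2,p3,p4}.
Refine {p1,p2,p3,p4} on symbol 0: members go to different blocks, giving {p2,p3,p4} and {p1}.
Refine {p2,p3,p4} on symbol 0: members go to different blocks, giving {p2,p3} and {p4}.
Stable partition: {p5} | {p2,p3} | {p1} | {p4} — 4 equivalence classes.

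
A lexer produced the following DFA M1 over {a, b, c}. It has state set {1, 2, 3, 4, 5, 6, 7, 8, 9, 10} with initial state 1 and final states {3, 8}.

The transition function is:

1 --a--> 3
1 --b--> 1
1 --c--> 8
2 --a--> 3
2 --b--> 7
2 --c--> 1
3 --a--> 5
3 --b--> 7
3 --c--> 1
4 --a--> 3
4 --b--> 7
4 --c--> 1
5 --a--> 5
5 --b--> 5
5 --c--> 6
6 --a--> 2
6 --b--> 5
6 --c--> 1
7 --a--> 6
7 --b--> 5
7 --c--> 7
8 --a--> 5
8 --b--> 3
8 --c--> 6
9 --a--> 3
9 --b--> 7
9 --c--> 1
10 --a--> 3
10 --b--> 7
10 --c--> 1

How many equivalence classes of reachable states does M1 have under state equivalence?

7

Reachable states from the start: {1,2,3,5,6,7,8}. Unreachable: {4,9,10} — drop them.
P0 = {3,8} | {1,2,5,6,7}.
Refine {3,8} on symbol b: members go to different blocks, giving {3} and {8}.
On input a, block {1,2,5,6,7} splits into {5,6,7} and {1,2}.
On input a, block {5,6,7} splits into {5,7} and {6}.
On input a, block {5,7} splits into {5} and {7}.
On input b, block {1,2} splits into {1} and {2}.
Stable partition: {3} | {5} | {8} | {1} | {6} | {7} | {2} — 7 equivalence classes.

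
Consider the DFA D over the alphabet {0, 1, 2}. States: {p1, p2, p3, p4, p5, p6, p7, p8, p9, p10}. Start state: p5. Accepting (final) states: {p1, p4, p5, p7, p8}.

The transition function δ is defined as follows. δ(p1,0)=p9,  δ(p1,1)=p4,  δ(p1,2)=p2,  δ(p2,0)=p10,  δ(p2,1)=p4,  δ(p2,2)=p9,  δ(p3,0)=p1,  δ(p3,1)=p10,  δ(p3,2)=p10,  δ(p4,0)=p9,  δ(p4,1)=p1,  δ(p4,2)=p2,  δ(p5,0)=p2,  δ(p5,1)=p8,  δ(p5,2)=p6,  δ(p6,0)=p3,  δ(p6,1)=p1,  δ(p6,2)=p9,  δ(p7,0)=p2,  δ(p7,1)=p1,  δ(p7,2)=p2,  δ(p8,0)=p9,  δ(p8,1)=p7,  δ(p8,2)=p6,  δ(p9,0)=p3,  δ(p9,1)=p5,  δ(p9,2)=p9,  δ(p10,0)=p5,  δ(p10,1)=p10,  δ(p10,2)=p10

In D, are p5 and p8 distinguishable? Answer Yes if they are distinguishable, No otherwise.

P0 = {p1,p4,p5,p7,p8} | {p2,p3,p6,p9,p10}.
Split {p2,p3,p6,p9,p10} by δ(·,0) → {p2,p6,p9} and {p3,p10}.
No further refinement is possible. Final partition (3 blocks): {p1,p4,p5,p7,p8} | {p2,p6,p9} | {p3,p10}.
p5 and p8 lie in the same block of the stable partition, so they are equivalent — no string distinguishes them.

No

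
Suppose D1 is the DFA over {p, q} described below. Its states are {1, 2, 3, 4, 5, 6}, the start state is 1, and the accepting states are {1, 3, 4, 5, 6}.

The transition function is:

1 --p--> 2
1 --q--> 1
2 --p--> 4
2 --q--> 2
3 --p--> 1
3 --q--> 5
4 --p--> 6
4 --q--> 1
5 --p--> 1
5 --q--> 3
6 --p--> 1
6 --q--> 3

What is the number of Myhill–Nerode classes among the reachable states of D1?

4

Start with accepting vs non-accepting: {1,3,4,5,6} | {2}.
Split {1,3,4,5,6} by δ(·,p) → {3,4,5,6} and {1}.
Refine {3,4,5,6} on symbol p: members go to different blocks, giving {3,5,6} and {4}.
Stable partition: {3,5,6} | {2} | {1} | {4} — 4 equivalence classes.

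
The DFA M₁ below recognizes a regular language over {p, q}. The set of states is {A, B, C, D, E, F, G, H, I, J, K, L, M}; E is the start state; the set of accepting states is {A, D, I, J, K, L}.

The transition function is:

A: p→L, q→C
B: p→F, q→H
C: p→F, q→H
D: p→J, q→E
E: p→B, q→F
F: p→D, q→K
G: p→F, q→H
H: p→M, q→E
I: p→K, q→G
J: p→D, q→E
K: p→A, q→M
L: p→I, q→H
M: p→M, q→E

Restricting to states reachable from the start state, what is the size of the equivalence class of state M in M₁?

2

Every state is reachable, so we keep all 13.
Initial partition by acceptance: {A,D,I,J,K,L} | {B,C,E,F,G,H,M}.
Refine {B,C,E,F,G,H,M} on symbol p: members go to different blocks, giving {B,C,E,G,H,M} and {F}.
Split {B,C,E,G,H,M} by δ(·,p) → {B,C,G} and {E,H,M}.
Refine {A,D,I,J,K,L} on symbol q: members go to different blocks, giving {D,J,K,L} and {A,I}.
Refine {D,J,K,L} on symbol p: members go to different blocks, giving {D,J} and {K,L}.
Split {E,H,M} by δ(·,p) → {H,M} and {E}.
No further refinement is possible. Final partition (7 blocks): {D,J} | {B,C,G} | {F} | {H,M} | {A,I} | {K,L} | {E}.
The equivalence class containing M is {H,M}, of size 2.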